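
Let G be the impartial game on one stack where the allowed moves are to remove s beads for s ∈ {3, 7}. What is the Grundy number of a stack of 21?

0

Compute g(0), g(1), … for moves {3, 7}:
k:     0  1  2  3  4  5  6  7  8  9 10 11 12 13 14 15 16 17 18 19 20 21
g(k):  0  0  0  1  1  1  0  2  2  1  0  0  0  1  1  1  0  2  2  1  0  0
So g(21) = 0.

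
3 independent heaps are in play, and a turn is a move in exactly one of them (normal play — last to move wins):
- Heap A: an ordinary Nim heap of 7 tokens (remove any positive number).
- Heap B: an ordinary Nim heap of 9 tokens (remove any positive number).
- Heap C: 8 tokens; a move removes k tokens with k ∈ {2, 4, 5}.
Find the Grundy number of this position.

Heap A is a plain Nim heap of size 7, so its Grundy value is 7.
Heap B is a plain Nim heap of size 9, so its Grundy value is 9.
For heap C, compute g(0), g(1), … with moves {2, 4, 5}:
k:     0  1  2  3  4  5  6  7  8
g(k):  0  0  1  1  2  2  3  0  0
So g(8) = 0.
The value of a disjunctive sum is the nim-sum of the parts.
Combined value = 7 XOR 9 XOR 0 = 14.

14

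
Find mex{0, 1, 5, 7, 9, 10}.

The values 0, 1 are all present; 2 is the first non-negative integer missing from the set.

2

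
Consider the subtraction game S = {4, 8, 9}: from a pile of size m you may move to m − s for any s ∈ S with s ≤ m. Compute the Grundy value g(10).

Grundy values for subtraction set {4, 8, 9}:
g(0) = mex{} = 0
g(1) = mex{} = 0
g(2) = mex{} = 0
g(3) = mex{} = 0
g(4) = mex{0} = 1
g(5) = mex{0} = 1
g(6) = mex{0} = 1
g(7) = mex{0} = 1
g(8) = mex{0,1} = 2
g(9) = mex{0,1} = 2
g(10) = mex{0,1} = 2
So g(10) = 2.

2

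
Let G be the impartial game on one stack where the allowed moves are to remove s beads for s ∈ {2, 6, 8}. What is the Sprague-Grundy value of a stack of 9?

2

Grundy values for subtraction set {2, 6, 8}:
g(0) = mex{} = 0
g(1) = mex{} = 0
g(2) = mex{0} = 1
g(3) = mex{0} = 1
g(4) = mex{1} = 0
g(5) = mex{1} = 0
g(6) = mex{0} = 1
g(7) = mex{0} = 1
g(8) = mex{0,1} = 2
g(9) = mex{0,1} = 2
So g(9) = 2.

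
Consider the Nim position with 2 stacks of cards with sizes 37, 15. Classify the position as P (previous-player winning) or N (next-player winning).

N-position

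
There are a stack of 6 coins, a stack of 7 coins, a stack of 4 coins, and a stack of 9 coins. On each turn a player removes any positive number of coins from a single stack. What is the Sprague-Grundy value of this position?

Nim-sum: 6 ⊕ 7 ⊕ 4 ⊕ 9 = 12.

12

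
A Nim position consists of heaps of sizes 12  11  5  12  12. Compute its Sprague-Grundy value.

2

Compute the nim-sum pairwise:
12 ^ 11 = 7
7 ^ 5 = 2
2 ^ 12 = 14
14 ^ 12 = 2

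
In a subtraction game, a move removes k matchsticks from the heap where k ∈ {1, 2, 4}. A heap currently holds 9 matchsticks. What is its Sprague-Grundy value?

0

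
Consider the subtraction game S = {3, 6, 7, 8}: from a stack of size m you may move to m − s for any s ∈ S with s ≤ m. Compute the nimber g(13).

Build the Grundy sequence with g(k) = mex{g(k−s) : s ∈ {3, 6, 7, 8}, s ≤ k}:
k:     0  1  2  3  4  5  6  7  8  9 10 11 12 13
g(k):  0  0  0  1  1  1  2  2  2  3  3  0  0  0
So g(13) = 0.

0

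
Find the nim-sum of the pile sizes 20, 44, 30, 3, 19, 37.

19

Compute the nim-sum pairwise:
20 ⊕ 44 = 56
56 ⊕ 30 = 38
38 ⊕ 3 = 37
37 ⊕ 19 = 54
54 ⊕ 37 = 19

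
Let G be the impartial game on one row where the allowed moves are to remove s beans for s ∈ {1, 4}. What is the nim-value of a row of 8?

Build the Grundy sequence with g(k) = mex{g(k−s) : s ∈ {1, 4}, s ≤ k}:
k:     0  1  2  3  4  5  6  7  8
g(k):  0  1  0  1  2  0  1  0  1
So g(8) = 1.

1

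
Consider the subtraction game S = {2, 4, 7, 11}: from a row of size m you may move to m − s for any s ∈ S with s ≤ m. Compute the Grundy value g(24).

Compute g(0), g(1), … for moves {2, 4, 7, 11}:
k:     0  1  2  3  4  5  6  7  8  9 10 11 12 13 14 15 16 17 18 19 20 21 22 23 24
g(k):  0  0  1  1  2  2  0  3  1  0  2  1  3  2  0  0  1  1  2  2  3  3  4  0  0
So g(24) = 0.

0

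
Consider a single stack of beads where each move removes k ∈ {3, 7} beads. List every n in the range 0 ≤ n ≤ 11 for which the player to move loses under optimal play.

0, 1, 2, 6, 10, 11

Build the Grundy sequence with g(k) = mex{g(k−s) : s ∈ {3, 7}, s ≤ k}:
g(0) = mex{} = 0
g(1) = mex{} = 0
g(2) = mex{} = 0
g(3) = mex{0} = 1
g(4) = mex{0} = 1
g(5) = mex{0} = 1
g(6) = mex{1} = 0
g(7) = mex{0,1} = 2
g(8) = mex{0,1} = 2
g(9) = mex{0} = 1
g(10) = mex{1,2} = 0
g(11) = mex{1,2} = 0
The P-positions (g = 0) in 0..11 are 0, 1, 2, 6, 10, 11.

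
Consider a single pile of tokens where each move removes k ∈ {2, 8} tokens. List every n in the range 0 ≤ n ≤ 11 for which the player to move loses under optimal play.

0, 1, 4, 5, 10, 11

Compute g(0), g(1), … for moves {2, 8}:
g(0) = mex{} = 0
g(1) = mex{} = 0
g(2) = mex{0} = 1
g(3) = mex{0} = 1
g(4) = mex{1} = 0
g(5) = mex{1} = 0
g(6) = mex{0} = 1
g(7) = mex{0} = 1
g(8) = mex{0,1} = 2
g(9) = mex{0,1} = 2
g(10) = mex{1,2} = 0
g(11) = mex{1,2} = 0
The P-positions (g = 0) in 0..11 are 0, 1, 4, 5, 10, 11.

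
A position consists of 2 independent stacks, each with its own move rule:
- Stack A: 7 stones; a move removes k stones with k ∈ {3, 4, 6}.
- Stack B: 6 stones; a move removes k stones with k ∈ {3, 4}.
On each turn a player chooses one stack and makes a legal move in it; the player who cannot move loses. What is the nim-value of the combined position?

Grundy values for stack A (subtraction set {3, 4, 6}):
k:     0  1  2  3  4  5  6  7
g(k):  0  0  0  1  1  1  2  2
So g(7) = 2.
Build the Grundy sequence for stack B with g(k) = mex{g(k−s) : s ∈ {3, 4}, s ≤ k}:
k:     0  1  2  3  4  5  6
g(k):  0  0  0  1  1  1  2
So g(6) = 2.
By the Sprague-Grundy theorem, the Grundy value of a sum of independent games is the XOR of the component values.
Combined value = 2 ⊕ 2 = 0.

0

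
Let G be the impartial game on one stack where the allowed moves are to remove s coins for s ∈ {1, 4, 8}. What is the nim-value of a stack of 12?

0

Build the Grundy sequence with g(k) = mex{g(k−s) : s ∈ {1, 4, 8}, s ≤ k}:
k:     0  1  2  3  4  5  6  7  8  9 10 11 12
g(k):  0  1  0  1  2  0  1  0  1  2  3  2  0
So g(12) = 0.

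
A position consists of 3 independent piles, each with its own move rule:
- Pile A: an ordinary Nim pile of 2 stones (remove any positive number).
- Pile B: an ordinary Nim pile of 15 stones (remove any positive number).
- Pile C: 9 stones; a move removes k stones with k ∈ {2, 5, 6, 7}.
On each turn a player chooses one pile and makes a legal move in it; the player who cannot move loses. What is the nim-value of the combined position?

15

Pile A is a plain Nim pile of size 2, so its Grundy value is 2.
Pile B is a plain Nim pile of size 15, so its Grundy value is 15.
For pile C, compute g(0), g(1), … with moves {2, 5, 6, 7}:
g(0) = mex{} = 0
g(1) = mex{} = 0
g(2) = mex{0} = 1
g(3) = mex{0} = 1
g(4) = mex{1} = 0
g(5) = mex{0,1} = 2
g(6) = mex{0} = 1
g(7) = mex{0,1,2} = 3
g(8) = mex{0,1} = 2
g(9) = mex{0,1,3} = 2
So g(9) = 2.
By the Sprague-Grundy theorem, the Grundy value of a sum of independent games is the XOR of the component values.
Combined value = 2 ⊕ 15 ⊕ 2 = 15.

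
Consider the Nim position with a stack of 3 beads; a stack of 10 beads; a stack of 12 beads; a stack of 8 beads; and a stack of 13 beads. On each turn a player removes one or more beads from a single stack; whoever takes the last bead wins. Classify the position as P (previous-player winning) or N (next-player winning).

P-position

Compute the nim-sum pairwise:
3 ⊕ 10 = 9
9 ⊕ 12 = 5
5 ⊕ 8 = 13
13 ⊕ 13 = 0
The nim-sum is 0, so this is a P-position: the player to move is in a losing position under optimal play.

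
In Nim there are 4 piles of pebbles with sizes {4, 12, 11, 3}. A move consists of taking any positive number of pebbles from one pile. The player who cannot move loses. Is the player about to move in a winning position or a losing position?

Nim-sum: 4 XOR 12 XOR 11 XOR 3 = 0.
The nim-sum is 0, so this is a P-position: the player to move is in a losing position under optimal play.

Losing position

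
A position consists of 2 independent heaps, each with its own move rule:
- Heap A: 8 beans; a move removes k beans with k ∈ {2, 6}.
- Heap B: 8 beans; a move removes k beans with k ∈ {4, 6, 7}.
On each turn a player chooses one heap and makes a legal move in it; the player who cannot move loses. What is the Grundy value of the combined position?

2

For heap A, compute g(0), g(1), … with moves {2, 6}:
k:     0  1  2  3  4  5  6  7  8
g(k):  0  0  1  1  0  0  1  1  0
So g(8) = 0.
Grundy values for heap B (subtraction set {4, 6, 7}):
g(0) = mex{} = 0
g(1) = mex{} = 0
g(2) = mex{} = 0
g(3) = mex{} = 0
g(4) = mex{0} = 1
g(5) = mex{0} = 1
g(6) = mex{0} = 1
g(7) = mex{0} = 1
g(8) = mex{0,1} = 2
So g(8) = 2.
By the Sprague-Grundy theorem, the Grundy value of a sum of independent games is the XOR of the component values.
Combined value = 0 ⊕ 2 = 2.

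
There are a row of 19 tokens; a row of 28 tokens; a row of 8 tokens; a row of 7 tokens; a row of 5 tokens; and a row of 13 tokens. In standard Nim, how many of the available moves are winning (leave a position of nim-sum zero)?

Compute the nim-sum pairwise:
19 ⊕ 28 = 15
15 ⊕ 8 = 7
7 ⊕ 7 = 0
0 ⊕ 5 = 5
5 ⊕ 13 = 8
The overall nim-sum is X = 8. A row of size p has a winning move iff p XOR X < p (reduce it to p XOR X).
  19: 19 XOR 8 = 27 ≥ 19 — no move.
  28: 28 XOR 8 = 20 < 28 — winning move (to 20).
  8: 8 XOR 8 = 0 < 8 — winning move (to 0).
  7: 7 XOR 8 = 15 ≥ 7 — no move.
  5: 5 XOR 8 = 13 ≥ 5 — no move.
  13: 13 XOR 8 = 5 < 13 — winning move (to 5).
That gives 3 winning moves.

3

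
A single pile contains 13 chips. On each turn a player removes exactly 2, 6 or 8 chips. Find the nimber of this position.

2

Build the Grundy sequence with g(k) = mex{g(k−s) : s ∈ {2, 6, 8}, s ≤ k}:
k:     0  1  2  3  4  5  6  7  8  9 10 11 12 13
g(k):  0  0  1  1  0  0  1  1  2  2  3  3  2  2
So g(13) = 2.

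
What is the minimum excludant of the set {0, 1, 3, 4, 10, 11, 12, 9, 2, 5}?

The values 0, 1, 2, 3, 4, 5 are all present; 6 is the first non-negative integer missing from the set.

6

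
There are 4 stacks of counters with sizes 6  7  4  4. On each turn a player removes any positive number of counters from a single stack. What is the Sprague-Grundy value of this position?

1

Write each in binary and XOR column by column:
  110  (6)
  111  (7)
  100  (4)
  100  (4)
  ---
  001  (1)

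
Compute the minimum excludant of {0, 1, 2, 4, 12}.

3

The values 0, 1, 2 are all present; 3 is the first non-negative integer missing from the set.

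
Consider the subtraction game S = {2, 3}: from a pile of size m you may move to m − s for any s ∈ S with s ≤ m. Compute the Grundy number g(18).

Grundy values for subtraction set {2, 3}:
k:     0  1  2  3  4  5  6  7  8  9 10 11 12 13 14 15 16 17 18
g(k):  0  0  1  1  2  0  0  1  1  2  0  0  1  1  2  0  0  1  1
So g(18) = 1.

1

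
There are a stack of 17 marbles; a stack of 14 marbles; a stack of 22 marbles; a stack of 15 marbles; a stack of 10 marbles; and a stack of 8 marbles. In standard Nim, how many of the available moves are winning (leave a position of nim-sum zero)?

Nim-sum: 17 ^ 14 ^ 22 ^ 15 ^ 10 ^ 8 = 4.
The overall nim-sum is X = 4. A stack of size p has a winning move iff p XOR X < p (reduce it to p XOR X).
  17: 17 XOR 4 = 21 ≥ 17 — no move.
  14: 14 XOR 4 = 10 < 14 — winning move (to 10).
  22: 22 XOR 4 = 18 < 22 — winning move (to 18).
  15: 15 XOR 4 = 11 < 15 — winning move (to 11).
  10: 10 XOR 4 = 14 ≥ 10 — no move.
  8: 8 XOR 4 = 12 ≥ 8 — no move.
That gives 3 winning moves.

3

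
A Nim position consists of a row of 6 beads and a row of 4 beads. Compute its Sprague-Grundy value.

2

Nim-sum: 6 ^ 4 = 2.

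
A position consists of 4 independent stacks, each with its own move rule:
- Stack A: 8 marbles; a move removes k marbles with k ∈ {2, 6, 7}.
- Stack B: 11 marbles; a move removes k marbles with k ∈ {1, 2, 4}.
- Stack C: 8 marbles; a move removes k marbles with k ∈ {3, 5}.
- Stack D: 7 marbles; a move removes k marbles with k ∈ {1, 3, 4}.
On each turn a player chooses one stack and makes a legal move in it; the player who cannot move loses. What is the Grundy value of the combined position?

0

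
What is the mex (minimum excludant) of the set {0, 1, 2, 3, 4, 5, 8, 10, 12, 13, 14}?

The values 0, 1, 2, 3, 4, 5 are all present; 6 is the first non-negative integer missing from the set.

6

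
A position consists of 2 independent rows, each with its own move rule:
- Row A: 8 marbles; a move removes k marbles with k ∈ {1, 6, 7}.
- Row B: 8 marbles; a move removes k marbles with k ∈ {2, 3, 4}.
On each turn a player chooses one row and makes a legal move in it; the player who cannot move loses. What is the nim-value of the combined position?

For row A, compute g(0), g(1), … with moves {1, 6, 7}:
k:     0  1  2  3  4  5  6  7  8
g(k):  0  1  0  1  0  1  2  3  2
So g(8) = 2.
Grundy values for row B (subtraction set {2, 3, 4}):
g(0) = mex{} = 0
g(1) = mex{} = 0
g(2) = mex{0} = 1
g(3) = mex{0} = 1
g(4) = mex{0,1} = 2
g(5) = mex{0,1} = 2
g(6) = mex{1,2} = 0
g(7) = mex{1,2} = 0
g(8) = mex{0,2} = 1
So g(8) = 1.
By the Sprague-Grundy theorem, the Grundy value of a sum of independent games is the XOR of the component values.
Combined value = 2 ⊕ 1 = 3.

3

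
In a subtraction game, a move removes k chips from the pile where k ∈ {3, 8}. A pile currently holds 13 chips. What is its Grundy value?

Build the Grundy sequence with g(k) = mex{g(k−s) : s ∈ {3, 8}, s ≤ k}:
k:     0  1  2  3  4  5  6  7  8  9 10 11 12 13
g(k):  0  0  0  1  1  1  0  0  2  1  1  0  0  0
So g(13) = 0.

0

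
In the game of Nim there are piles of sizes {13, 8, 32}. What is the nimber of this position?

Bitwise XOR of the heap sizes:
  001101  (13)
  001000  (8)
  100000  (32)
  ------
  100101  (37)

37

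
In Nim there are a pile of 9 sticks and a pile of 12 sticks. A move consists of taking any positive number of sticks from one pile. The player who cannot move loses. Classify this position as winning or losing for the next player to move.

Winning position

Bitwise XOR of the heap sizes:
  1001  (9)
  1100  (12)
  ----
  0101  (5)
The nim-sum is 5 ≠ 0, so this is an N-position: the player to move can win.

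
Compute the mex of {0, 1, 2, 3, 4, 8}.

The values 0, 1, 2, 3, 4 are all present; 5 is the first non-negative integer missing from the set.

5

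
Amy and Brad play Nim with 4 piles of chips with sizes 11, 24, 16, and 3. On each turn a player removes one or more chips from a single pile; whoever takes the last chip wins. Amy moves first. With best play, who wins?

Brad wins

Nim-sum: 11 ⊕ 24 ⊕ 16 ⊕ 3 = 0.
The nim-sum is 0, so this is a P-position: the player to move is in a losing position under optimal play; Amy is about to move from it and so loses — Brad wins.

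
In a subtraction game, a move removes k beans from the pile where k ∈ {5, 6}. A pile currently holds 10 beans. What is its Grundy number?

2

Grundy values for subtraction set {5, 6}:
g(0) = mex{} = 0
g(1) = mex{} = 0
g(2) = mex{} = 0
g(3) = mex{} = 0
g(4) = mex{} = 0
g(5) = mex{0} = 1
g(6) = mex{0} = 1
g(7) = mex{0} = 1
g(8) = mex{0} = 1
g(9) = mex{0} = 1
g(10) = mex{0,1} = 2
So g(10) = 2.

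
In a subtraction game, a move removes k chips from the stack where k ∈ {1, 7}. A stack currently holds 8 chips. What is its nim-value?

0

Build the Grundy sequence with g(k) = mex{g(k−s) : s ∈ {1, 7}, s ≤ k}:
g(0) = mex{} = 0
g(1) = mex{0} = 1
g(2) = mex{1} = 0
g(3) = mex{0} = 1
g(4) = mex{1} = 0
g(5) = mex{0} = 1
g(6) = mex{1} = 0
g(7) = mex{0} = 1
g(8) = mex{1} = 0
So g(8) = 0.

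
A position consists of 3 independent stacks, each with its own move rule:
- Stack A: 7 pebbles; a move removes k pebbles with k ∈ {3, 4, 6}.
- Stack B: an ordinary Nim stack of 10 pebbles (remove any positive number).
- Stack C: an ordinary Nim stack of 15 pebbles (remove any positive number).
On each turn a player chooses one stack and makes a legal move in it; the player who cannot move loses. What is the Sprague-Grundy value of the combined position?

Build the Grundy sequence for stack A with g(k) = mex{g(k−s) : s ∈ {3, 4, 6}, s ≤ k}:
k:     0  1  2  3  4  5  6  7
g(k):  0  0  0  1  1  1  2  2
So g(7) = 2.
Stack B is a plain Nim stack of size 10, so its Grundy value is 10.
Stack C is a plain Nim stack of size 15, so its Grundy value is 15.
The value of a disjunctive sum is the nim-sum of the parts.
Combined value = 2 XOR 10 XOR 15 = 7.

7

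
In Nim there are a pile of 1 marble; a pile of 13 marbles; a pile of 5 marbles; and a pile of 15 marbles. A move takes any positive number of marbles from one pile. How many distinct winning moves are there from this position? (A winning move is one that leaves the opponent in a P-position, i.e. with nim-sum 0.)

3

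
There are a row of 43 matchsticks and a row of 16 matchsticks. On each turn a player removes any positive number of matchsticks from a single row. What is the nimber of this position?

Nim-sum: 43 XOR 16 = 59.

59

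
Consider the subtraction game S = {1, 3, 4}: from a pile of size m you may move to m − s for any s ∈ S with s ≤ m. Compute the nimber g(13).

Grundy values for subtraction set {1, 3, 4}:
k:     0  1  2  3  4  5  6  7  8  9 10 11 12 13
g(k):  0  1  0  1  2  3  2  0  1  0  1  2  3  2
So g(13) = 2.

2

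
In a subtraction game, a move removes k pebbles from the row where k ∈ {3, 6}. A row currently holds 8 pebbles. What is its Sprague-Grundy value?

2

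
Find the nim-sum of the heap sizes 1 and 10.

11

Compute the nim-sum pairwise:
1 ⊕ 10 = 11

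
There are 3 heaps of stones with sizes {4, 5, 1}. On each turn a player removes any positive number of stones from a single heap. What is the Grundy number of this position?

Write each in binary and XOR column by column:
  100  (4)
  101  (5)
  001  (1)
  ---
  000  (0)

0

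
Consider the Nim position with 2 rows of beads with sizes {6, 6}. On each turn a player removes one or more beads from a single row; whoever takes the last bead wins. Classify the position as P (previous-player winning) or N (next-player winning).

In binary:
  110  (6)
  110  (6)
  ---
  000  (0)
The nim-sum is 0, so this is a P-position: the player to move is in a losing position under optimal play.

P-position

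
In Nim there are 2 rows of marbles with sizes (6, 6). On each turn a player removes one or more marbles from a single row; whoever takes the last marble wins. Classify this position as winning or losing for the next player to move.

Write each in binary and XOR column by column:
  110  (6)
  110  (6)
  ---
  000  (0)
The nim-sum is 0, so this is a P-position: the player to move is in a losing position under optimal play.

Losing position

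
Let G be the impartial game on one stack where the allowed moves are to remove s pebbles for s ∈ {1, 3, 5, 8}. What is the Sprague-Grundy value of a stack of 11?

3

Compute g(0), g(1), … for moves {1, 3, 5, 8}:
k:     0  1  2  3  4  5  6  7  8  9 10 11
g(k):  0  1  0  1  0  1  0  1  2  3  2  3
So g(11) = 3.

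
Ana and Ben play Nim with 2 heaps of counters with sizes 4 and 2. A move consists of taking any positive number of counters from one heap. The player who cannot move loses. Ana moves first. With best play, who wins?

Ana wins

Bitwise XOR of the heap sizes:
  100  (4)
  010  (2)
  ---
  110  (6)
The nim-sum is 6 ≠ 0, so this is an N-position: the player to move can win; Ana has a winning move.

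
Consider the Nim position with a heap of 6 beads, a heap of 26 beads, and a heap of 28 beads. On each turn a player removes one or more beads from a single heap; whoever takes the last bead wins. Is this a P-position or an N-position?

P-position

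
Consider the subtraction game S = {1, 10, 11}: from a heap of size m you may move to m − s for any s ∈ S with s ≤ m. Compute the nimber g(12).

Grundy values for subtraction set {1, 10, 11}:
k:     0  1  2  3  4  5  6  7  8  9 10 11 12
g(k):  0  1  0  1  0  1  0  1  0  1  2  3  2
So g(12) = 2.

2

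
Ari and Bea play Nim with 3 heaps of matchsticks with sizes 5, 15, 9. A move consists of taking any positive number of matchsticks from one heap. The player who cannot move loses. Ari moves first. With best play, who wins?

Bitwise XOR of the heap sizes:
  0101  (5)
  1111  (15)
  1001  (9)
  ----
  0011  (3)
The nim-sum is 3 ≠ 0, so this is an N-position: the player to move can win; Ari has a winning move.

Ari wins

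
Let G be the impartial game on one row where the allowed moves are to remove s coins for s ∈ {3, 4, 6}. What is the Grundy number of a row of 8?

Compute g(0), g(1), … for moves {3, 4, 6}:
k:     0  1  2  3  4  5  6  7  8
g(k):  0  0  0  1  1  1  2  2  2
So g(8) = 2.

2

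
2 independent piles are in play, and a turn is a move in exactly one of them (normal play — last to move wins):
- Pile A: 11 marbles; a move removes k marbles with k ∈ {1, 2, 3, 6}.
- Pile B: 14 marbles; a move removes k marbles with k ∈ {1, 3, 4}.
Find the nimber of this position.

Grundy values for pile A (subtraction set {1, 2, 3, 6}):
k:     0  1  2  3  4  5  6  7  8  9 10 11
g(k):  0  1  2  3  0  1  2  3  0  1  2  3
So g(11) = 3.
For pile B, compute g(0), g(1), … with moves {1, 3, 4}:
g(0) = mex{} = 0
g(1) = mex{0} = 1
g(2) = mex{1} = 0
g(3) = mex{0} = 1
g(4) = mex{0,1} = 2
g(5) = mex{0,1,2} = 3
g(6) = mex{0,1,3} = 2
g(7) = mex{1,2} = 0
g(8) = mex{0,2,3} = 1
g(9) = mex{1,2,3} = 0
g(10) = mex{0,2} = 1
g(11) = mex{0,1} = 2
g(12) = mex{0,1,2} = 3
g(13) = mex{0,1,3} = 2
g(14) = mex{1,2} = 0
So g(14) = 0.
The value of a disjunctive sum is the nim-sum of the parts.
Combined value = 3 XOR 0 = 3.

3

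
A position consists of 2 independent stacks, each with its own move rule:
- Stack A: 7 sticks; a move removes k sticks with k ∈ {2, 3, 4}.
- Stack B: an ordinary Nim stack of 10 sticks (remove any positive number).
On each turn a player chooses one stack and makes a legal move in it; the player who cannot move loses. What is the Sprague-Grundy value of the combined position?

For stack A, compute g(0), g(1), … with moves {2, 3, 4}:
k:     0  1  2  3  4  5  6  7
g(k):  0  0  1  1  2  2  0  0
So g(7) = 0.
Stack B is a plain Nim stack of size 10, so its Grundy value is 10.
The value of a disjunctive sum is the nim-sum of the parts.
Combined value = 0 ⊕ 10 = 10.

10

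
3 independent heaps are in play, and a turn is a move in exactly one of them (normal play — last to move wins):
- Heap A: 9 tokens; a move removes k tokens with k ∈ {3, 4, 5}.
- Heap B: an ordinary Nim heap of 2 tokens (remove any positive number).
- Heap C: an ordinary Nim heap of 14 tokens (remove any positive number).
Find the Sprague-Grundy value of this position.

For heap A, compute g(0), g(1), … with moves {3, 4, 5}:
g(0) = mex{} = 0
g(1) = mex{} = 0
g(2) = mex{} = 0
g(3) = mex{0} = 1
g(4) = mex{0} = 1
g(5) = mex{0} = 1
g(6) = mex{0,1} = 2
g(7) = mex{0,1} = 2
g(8) = mex{1} = 0
g(9) = mex{1,2} = 0
So g(9) = 0.
Heap B is a plain Nim heap of size 2, so its Grundy value is 2.
Heap C is a plain Nim heap of size 14, so its Grundy value is 14.
The value of a disjunctive sum is the nim-sum of the parts.
Combined value = 0 ⊕ 2 ⊕ 14 = 12.

12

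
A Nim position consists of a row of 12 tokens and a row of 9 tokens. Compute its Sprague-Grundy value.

5

Compute the nim-sum pairwise:
12 ^ 9 = 5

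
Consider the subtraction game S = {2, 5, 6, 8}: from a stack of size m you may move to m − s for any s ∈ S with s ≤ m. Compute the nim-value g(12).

Build the Grundy sequence with g(k) = mex{g(k−s) : s ∈ {2, 5, 6, 8}, s ≤ k}:
k:     0  1  2  3  4  5  6  7  8  9 10 11 12
g(k):  0  0  1  1  0  2  1  3  2  2  3  0  2
So g(12) = 2.

2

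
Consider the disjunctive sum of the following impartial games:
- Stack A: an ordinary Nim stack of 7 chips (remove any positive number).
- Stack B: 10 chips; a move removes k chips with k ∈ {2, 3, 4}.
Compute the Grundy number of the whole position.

5

Stack A is a plain Nim stack of size 7, so its Grundy value is 7.
For stack B, compute g(0), g(1), … with moves {2, 3, 4}:
g(0) = mex{} = 0
g(1) = mex{} = 0
g(2) = mex{0} = 1
g(3) = mex{0} = 1
g(4) = mex{0,1} = 2
g(5) = mex{0,1} = 2
g(6) = mex{1,2} = 0
g(7) = mex{1,2} = 0
g(8) = mex{0,2} = 1
g(9) = mex{0,2} = 1
g(10) = mex{0,1} = 2
So g(10) = 2.
By the Sprague-Grundy theorem, the Grundy value of a sum of independent games is the XOR of the component values.
Combined value = 7 XOR 2 = 5.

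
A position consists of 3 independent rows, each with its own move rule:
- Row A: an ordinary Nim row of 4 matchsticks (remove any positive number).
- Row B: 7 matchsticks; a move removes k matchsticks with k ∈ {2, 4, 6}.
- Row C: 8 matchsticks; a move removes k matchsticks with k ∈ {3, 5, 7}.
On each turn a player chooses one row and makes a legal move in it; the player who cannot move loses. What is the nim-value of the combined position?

Row A is a plain Nim row of size 4, so its Grundy value is 4.
Build the Grundy sequence for row B with g(k) = mex{g(k−s) : s ∈ {2, 4, 6}, s ≤ k}:
k:     0  1  2  3  4  5  6  7
g(k):  0  0  1  1  2  2  3  3
So g(7) = 3.
For row C, compute g(0), g(1), … with moves {3, 5, 7}:
g(0) = mex{} = 0
g(1) = mex{} = 0
g(2) = mex{} = 0
g(3) = mex{0} = 1
g(4) = mex{0} = 1
g(5) = mex{0} = 1
g(6) = mex{0,1} = 2
g(7) = mex{0,1} = 2
g(8) = mex{0,1} = 2
So g(8) = 2.
By the Sprague-Grundy theorem, the Grundy value of a sum of independent games is the XOR of the component values.
Combined value = 4 XOR 3 XOR 2 = 5.

5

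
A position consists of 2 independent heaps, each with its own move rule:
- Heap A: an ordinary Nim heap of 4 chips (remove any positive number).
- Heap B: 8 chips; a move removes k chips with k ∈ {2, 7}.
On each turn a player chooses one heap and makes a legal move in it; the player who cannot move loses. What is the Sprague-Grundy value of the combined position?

6

Heap A is a plain Nim heap of size 4, so its Grundy value is 4.
For heap B, compute g(0), g(1), … with moves {2, 7}:
k:     0  1  2  3  4  5  6  7  8
g(k):  0  0  1  1  0  0  1  1  2
So g(8) = 2.
By the Sprague-Grundy theorem, the Grundy value of a sum of independent games is the XOR of the component values.
Combined value = 4 XOR 2 = 6.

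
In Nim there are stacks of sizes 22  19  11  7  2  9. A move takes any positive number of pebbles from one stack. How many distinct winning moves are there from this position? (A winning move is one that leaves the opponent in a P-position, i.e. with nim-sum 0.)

Nim-sum: 22 ^ 19 ^ 11 ^ 7 ^ 2 ^ 9 = 2.
The overall nim-sum is X = 2. A stack of size p has a winning move iff p XOR X < p (reduce it to p XOR X).
  22: 22 XOR 2 = 20 < 22 — winning move (to 20).
  19: 19 XOR 2 = 17 < 19 — winning move (to 17).
  11: 11 XOR 2 = 9 < 11 — winning move (to 9).
  7: 7 XOR 2 = 5 < 7 — winning move (to 5).
  2: 2 XOR 2 = 0 < 2 — winning move (to 0).
  9: 9 XOR 2 = 11 ≥ 9 — no move.
That gives 5 winning moves.

5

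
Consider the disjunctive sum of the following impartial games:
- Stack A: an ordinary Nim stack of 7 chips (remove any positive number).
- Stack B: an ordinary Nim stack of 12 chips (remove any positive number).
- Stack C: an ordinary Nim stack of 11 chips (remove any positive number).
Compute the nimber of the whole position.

0

Stack A is a plain Nim stack of size 7, so its Grundy value is 7.
Stack B is a plain Nim stack of size 12, so its Grundy value is 12.
Stack C is a plain Nim stack of size 11, so its Grundy value is 11.
The value of a disjunctive sum is the nim-sum of the parts.
Combined value = 7 XOR 12 XOR 11 = 0.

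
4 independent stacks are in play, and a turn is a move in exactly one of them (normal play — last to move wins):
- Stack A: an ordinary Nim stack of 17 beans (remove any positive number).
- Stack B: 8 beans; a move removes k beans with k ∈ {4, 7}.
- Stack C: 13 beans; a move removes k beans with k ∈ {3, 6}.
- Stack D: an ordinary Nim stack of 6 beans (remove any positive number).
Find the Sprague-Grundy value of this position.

Stack A is a plain Nim stack of size 17, so its Grundy value is 17.
For stack B, compute g(0), g(1), … with moves {4, 7}:
k:     0  1  2  3  4  5  6  7  8
g(k):  0  0  0  0  1  1  1  1  2
So g(8) = 2.
Grundy values for stack C (subtraction set {3, 6}):
k:     0  1  2  3  4  5  6  7  8  9 10 11 12 13
g(k):  0  0  0  1  1  1  2  2  2  0  0  0  1  1
So g(13) = 1.
Stack D is a plain Nim stack of size 6, so its Grundy value is 6.
By the Sprague-Grundy theorem, the Grundy value of a sum of independent games is the XOR of the component values.
Combined value = 17 ⊕ 2 ⊕ 1 ⊕ 6 = 20.

20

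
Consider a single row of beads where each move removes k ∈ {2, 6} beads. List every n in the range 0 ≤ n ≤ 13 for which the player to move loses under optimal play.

0, 1, 4, 5, 8, 9, 12, 13

Build the Grundy sequence with g(k) = mex{g(k−s) : s ∈ {2, 6}, s ≤ k}:
g(0) = mex{} = 0
g(1) = mex{} = 0
g(2) = mex{0} = 1
g(3) = mex{0} = 1
g(4) = mex{1} = 0
g(5) = mex{1} = 0
g(6) = mex{0} = 1
g(7) = mex{0} = 1
g(8) = mex{1} = 0
g(9) = mex{1} = 0
g(10) = mex{0} = 1
g(11) = mex{0} = 1
g(12) = mex{1} = 0
g(13) = mex{1} = 0
The P-positions (g = 0) in 0..13 are 0, 1, 4, 5, 8, 9, 12, 13.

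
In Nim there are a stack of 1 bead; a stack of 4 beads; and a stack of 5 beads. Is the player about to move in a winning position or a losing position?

Losing position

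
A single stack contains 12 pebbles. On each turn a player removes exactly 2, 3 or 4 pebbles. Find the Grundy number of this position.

Grundy values for subtraction set {2, 3, 4}:
k:     0  1  2  3  4  5  6  7  8  9 10 11 12
g(k):  0  0  1  1  2  2  0  0  1  1  2  2  0
So g(12) = 0.

0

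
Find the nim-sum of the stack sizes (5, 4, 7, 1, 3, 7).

Compute the nim-sum pairwise:
5 XOR 4 = 1
1 XOR 7 = 6
6 XOR 1 = 7
7 XOR 3 = 4
4 XOR 7 = 3

3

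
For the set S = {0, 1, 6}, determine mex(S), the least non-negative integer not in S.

2

The values 0, 1 are all present; 2 is the first non-negative integer missing from the set.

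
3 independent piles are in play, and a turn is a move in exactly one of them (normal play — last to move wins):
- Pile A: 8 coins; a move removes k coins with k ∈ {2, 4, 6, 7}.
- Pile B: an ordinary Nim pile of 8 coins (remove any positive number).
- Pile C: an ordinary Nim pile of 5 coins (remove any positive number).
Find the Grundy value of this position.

Build the Grundy sequence for pile A with g(k) = mex{g(k−s) : s ∈ {2, 4, 6, 7}, s ≤ k}:
g(0) = mex{} = 0
g(1) = mex{} = 0
g(2) = mex{0} = 1
g(3) = mex{0} = 1
g(4) = mex{0,1} = 2
g(5) = mex{0,1} = 2
g(6) = mex{0,1,2} = 3
g(7) = mex{0,1,2} = 3
g(8) = mex{0,1,2,3} = 4
So g(8) = 4.
Pile B is a plain Nim pile of size 8, so its Grundy value is 8.
Pile C is a plain Nim pile of size 5, so its Grundy value is 5.
By the Sprague-Grundy theorem, the Grundy value of a sum of independent games is the XOR of the component values.
Combined value = 4 XOR 8 XOR 5 = 9.

9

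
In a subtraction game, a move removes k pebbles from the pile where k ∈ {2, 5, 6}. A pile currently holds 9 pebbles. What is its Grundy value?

2

Build the Grundy sequence with g(k) = mex{g(k−s) : s ∈ {2, 5, 6}, s ≤ k}:
k:     0  1  2  3  4  5  6  7  8  9
g(k):  0  0  1  1  0  2  1  3  0  2
So g(9) = 2.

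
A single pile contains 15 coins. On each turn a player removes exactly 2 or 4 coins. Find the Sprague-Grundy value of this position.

Grundy values for subtraction set {2, 4}:
k:     0  1  2  3  4  5  6  7  8  9 10 11 12 13 14 15
g(k):  0  0  1  1  2  2  0  0  1  1  2  2  0  0  1  1
So g(15) = 1.

1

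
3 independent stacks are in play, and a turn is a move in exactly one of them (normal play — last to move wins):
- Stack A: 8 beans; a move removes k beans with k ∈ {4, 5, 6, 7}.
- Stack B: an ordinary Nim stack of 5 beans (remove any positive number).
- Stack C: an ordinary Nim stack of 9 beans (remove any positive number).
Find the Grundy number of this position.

14

For stack A, compute g(0), g(1), … with moves {4, 5, 6, 7}:
g(0) = mex{} = 0
g(1) = mex{} = 0
g(2) = mex{} = 0
g(3) = mex{} = 0
g(4) = mex{0} = 1
g(5) = mex{0} = 1
g(6) = mex{0} = 1
g(7) = mex{0} = 1
g(8) = mex{0,1} = 2
So g(8) = 2.
Stack B is a plain Nim stack of size 5, so its Grundy value is 5.
Stack C is a plain Nim stack of size 9, so its Grundy value is 9.
The value of a disjunctive sum is the nim-sum of the parts.
Combined value = 2 ⊕ 5 ⊕ 9 = 14.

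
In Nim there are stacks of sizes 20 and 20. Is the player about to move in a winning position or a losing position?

Compute the nim-sum pairwise:
20 ⊕ 20 = 0
The nim-sum is 0, so this is a P-position: the player to move is in a losing position under optimal play.

Losing position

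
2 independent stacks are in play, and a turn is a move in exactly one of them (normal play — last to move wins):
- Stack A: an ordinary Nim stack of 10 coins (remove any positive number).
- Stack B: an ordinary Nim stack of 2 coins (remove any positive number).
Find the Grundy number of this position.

Stack A is a plain Nim stack of size 10, so its Grundy value is 10.
Stack B is a plain Nim stack of size 2, so its Grundy value is 2.
By the Sprague-Grundy theorem, the Grundy value of a sum of independent games is the XOR of the component values.
Combined value = 10 XOR 2 = 8.

8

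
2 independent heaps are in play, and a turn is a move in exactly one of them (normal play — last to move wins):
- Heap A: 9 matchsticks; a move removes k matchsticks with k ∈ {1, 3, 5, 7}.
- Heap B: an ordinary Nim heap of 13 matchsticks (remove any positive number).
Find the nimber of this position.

12

Grundy values for heap A (subtraction set {1, 3, 5, 7}):
g(0) = mex{} = 0
g(1) = mex{0} = 1
g(2) = mex{1} = 0
g(3) = mex{0} = 1
g(4) = mex{1} = 0
g(5) = mex{0} = 1
g(6) = mex{1} = 0
g(7) = mex{0} = 1
g(8) = mex{1} = 0
g(9) = mex{0} = 1
So g(9) = 1.
Heap B is a plain Nim heap of size 13, so its Grundy value is 13.
By the Sprague-Grundy theorem, the Grundy value of a sum of independent games is the XOR of the component values.
Combined value = 1 XOR 13 = 12.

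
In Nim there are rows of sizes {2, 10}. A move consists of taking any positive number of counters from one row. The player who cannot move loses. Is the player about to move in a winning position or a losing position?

Winning position

Nim-sum: 2 XOR 10 = 8.
The nim-sum is 8 ≠ 0, so this is an N-position: the player to move can win.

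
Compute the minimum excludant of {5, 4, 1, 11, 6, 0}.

2

The values 0, 1 are all present; 2 is the first non-negative integer missing from the set.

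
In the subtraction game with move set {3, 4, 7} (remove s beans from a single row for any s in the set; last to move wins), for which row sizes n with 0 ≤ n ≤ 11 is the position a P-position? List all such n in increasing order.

0, 1, 2, 10, 11

Grundy values for subtraction set {3, 4, 7}:
g(0) = mex{} = 0
g(1) = mex{} = 0
g(2) = mex{} = 0
g(3) = mex{0} = 1
g(4) = mex{0} = 1
g(5) = mex{0} = 1
g(6) = mex{0,1} = 2
g(7) = mex{0,1} = 2
g(8) = mex{0,1} = 2
g(9) = mex{0,1,2} = 3
g(10) = mex{1,2} = 0
g(11) = mex{1,2} = 0
The P-positions (g = 0) in 0..11 are 0, 1, 2, 10, 11.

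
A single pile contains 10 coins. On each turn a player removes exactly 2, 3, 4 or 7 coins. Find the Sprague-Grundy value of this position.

2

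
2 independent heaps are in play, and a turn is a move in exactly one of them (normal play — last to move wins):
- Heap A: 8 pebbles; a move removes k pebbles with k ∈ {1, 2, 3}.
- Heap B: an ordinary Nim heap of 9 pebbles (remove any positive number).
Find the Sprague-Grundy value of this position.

9

Grundy values for heap A (subtraction set {1, 2, 3}):
k:     0  1  2  3  4  5  6  7  8
g(k):  0  1  2  3  0  1  2  3  0
So g(8) = 0.
Heap B is a plain Nim heap of size 9, so its Grundy value is 9.
By the Sprague-Grundy theorem, the Grundy value of a sum of independent games is the XOR of the component values.
Combined value = 0 XOR 9 = 9.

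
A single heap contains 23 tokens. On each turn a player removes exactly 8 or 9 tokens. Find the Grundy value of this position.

Compute g(0), g(1), … for moves {8, 9}:
k:     0  1  2  3  4  5  6  7  8  9 10 11 12 13 14 15 16 17 18 19 20 21 22 23
g(k):  0  0  0  0  0  0  0  0  1  1  1  1  1  1  1  1  2  0  0  0  0  0  0  0
So g(23) = 0.

0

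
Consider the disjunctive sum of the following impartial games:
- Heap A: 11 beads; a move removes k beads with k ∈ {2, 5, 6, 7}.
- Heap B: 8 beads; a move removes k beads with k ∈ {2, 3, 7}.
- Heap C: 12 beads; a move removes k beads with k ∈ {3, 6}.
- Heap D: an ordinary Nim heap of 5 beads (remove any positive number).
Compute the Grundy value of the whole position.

Build the Grundy sequence for heap A with g(k) = mex{g(k−s) : s ∈ {2, 5, 6, 7}, s ≤ k}:
k:     0  1  2  3  4  5  6  7  8  9 10 11
g(k):  0  0  1  1  0  2  1  3  2  2  3  3
So g(11) = 3.
Build the Grundy sequence for heap B with g(k) = mex{g(k−s) : s ∈ {2, 3, 7}, s ≤ k}:
g(0) = mex{} = 0
g(1) = mex{} = 0
g(2) = mex{0} = 1
g(3) = mex{0} = 1
g(4) = mex{0,1} = 2
g(5) = mex{1} = 0
g(6) = mex{1,2} = 0
g(7) = mex{0,2} = 1
g(8) = mex{0} = 1
So g(8) = 1.
For heap C, compute g(0), g(1), … with moves {3, 6}:
g(0) = mex{} = 0
g(1) = mex{} = 0
g(2) = mex{} = 0
g(3) = mex{0} = 1
g(4) = mex{0} = 1
g(5) = mex{0} = 1
g(6) = mex{0,1} = 2
g(7) = mex{0,1} = 2
g(8) = mex{0,1} = 2
g(9) = mex{1,2} = 0
g(10) = mex{1,2} = 0
g(11) = mex{1,2} = 0
g(12) = mex{0,2} = 1
So g(12) = 1.
Heap D is a plain Nim heap of size 5, so its Grundy value is 5.
The value of a disjunctive sum is the nim-sum of the parts.
Combined value = 3 XOR 1 XOR 1 XOR 5 = 6.

6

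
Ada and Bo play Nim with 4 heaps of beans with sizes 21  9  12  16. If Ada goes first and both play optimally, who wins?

Compute the nim-sum pairwise:
21 ⊕ 9 = 28
28 ⊕ 12 = 16
16 ⊕ 16 = 0
The nim-sum is 0, so this is a P-position: the player to move is in a losing position under optimal play; Ada is about to move from it and so loses — Bo wins.

Bo wins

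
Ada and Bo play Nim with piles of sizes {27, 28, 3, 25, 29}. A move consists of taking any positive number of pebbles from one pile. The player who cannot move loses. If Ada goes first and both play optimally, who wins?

Nim-sum: 27 ^ 28 ^ 3 ^ 25 ^ 29 = 0.
The nim-sum is 0, so this is a P-position: the player to move is in a losing position under optimal play; Ada is about to move from it and so loses — Bo wins.

Bo wins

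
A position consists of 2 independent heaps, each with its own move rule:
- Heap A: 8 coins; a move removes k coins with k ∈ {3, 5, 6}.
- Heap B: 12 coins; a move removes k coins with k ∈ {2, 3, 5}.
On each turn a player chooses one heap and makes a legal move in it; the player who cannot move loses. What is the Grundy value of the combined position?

For heap A, compute g(0), g(1), … with moves {3, 5, 6}:
k:     0  1  2  3  4  5  6  7  8
g(k):  0  0  0  1  1  1  2  2  2
So g(8) = 2.
For heap B, compute g(0), g(1), … with moves {2, 3, 5}:
g(0) = mex{} = 0
g(1) = mex{} = 0
g(2) = mex{0} = 1
g(3) = mex{0} = 1
g(4) = mex{0,1} = 2
g(5) = mex{0,1} = 2
g(6) = mex{0,1,2} = 3
g(7) = mex{1,2} = 0
g(8) = mex{1,2,3} = 0
g(9) = mex{0,2,3} = 1
g(10) = mex{0,2} = 1
g(11) = mex{0,1,3} = 2
g(12) = mex{0,1} = 2
So g(12) = 2.
The value of a disjunctive sum is the nim-sum of the parts.
Combined value = 2 XOR 2 = 0.

0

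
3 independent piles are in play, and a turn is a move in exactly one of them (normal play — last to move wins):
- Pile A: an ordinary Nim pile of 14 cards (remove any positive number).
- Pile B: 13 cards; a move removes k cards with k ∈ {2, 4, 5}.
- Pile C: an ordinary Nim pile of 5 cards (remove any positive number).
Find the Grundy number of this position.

8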